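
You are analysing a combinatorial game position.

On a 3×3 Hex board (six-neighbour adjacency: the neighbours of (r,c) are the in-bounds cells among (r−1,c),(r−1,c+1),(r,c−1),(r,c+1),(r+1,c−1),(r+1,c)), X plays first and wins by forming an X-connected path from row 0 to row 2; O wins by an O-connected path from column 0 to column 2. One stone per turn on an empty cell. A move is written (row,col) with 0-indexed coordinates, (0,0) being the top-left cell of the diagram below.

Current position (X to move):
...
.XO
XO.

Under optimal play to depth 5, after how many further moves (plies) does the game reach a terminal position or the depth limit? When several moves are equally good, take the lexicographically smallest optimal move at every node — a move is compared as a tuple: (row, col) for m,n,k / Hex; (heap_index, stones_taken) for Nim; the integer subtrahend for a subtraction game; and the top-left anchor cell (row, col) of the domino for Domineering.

[.../.XO/XO.] X move#1: (0,0):+1/X../.XO/XO.*, (0,1):+1/.X./.XO/XO., (0,2):+1/..X/.XO/XO., (1,0):+1/.../XXO/XO., (2,2):+1/.../.XO/XOX
[X../.XO/XO.] O move#2: (0,1):-1/XO./.XO/XO.*, (0,2):-1/X.O/.XO/XO., (1,0):-1/X../OXO/XO., (2,2):-1/X../.XO/XOO
[XO./.XO/XO.] X move#3: (0,2):+1/XOX/.XO/XO.*, (1,0):+1/XO./XXO/XO., (2,2):+1/XO./.XO/XOX
[XOX/.XO/XO.] end (terminal -1, O#4); searched .../.XO/XO. to 5

PV length from [.../.XO/XO.]: 3 plies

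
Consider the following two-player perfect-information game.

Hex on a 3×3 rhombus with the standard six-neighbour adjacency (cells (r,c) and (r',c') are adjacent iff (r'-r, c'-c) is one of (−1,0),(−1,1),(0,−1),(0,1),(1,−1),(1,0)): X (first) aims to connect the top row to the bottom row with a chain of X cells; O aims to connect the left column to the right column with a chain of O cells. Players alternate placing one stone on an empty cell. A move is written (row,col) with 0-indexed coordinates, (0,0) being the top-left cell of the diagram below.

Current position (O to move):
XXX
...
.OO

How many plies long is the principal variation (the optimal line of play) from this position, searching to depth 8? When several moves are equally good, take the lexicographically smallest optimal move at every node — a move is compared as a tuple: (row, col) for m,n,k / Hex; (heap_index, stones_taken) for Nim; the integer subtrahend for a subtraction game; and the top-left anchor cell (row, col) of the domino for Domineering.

ply 1, O at XXX/.../.OO | (1,0)=+1→XXX/O../.OO*; (1,1)=+1→XXX/.O./.OO; (1,2)=-1→XXX/..O/.OO; (2,0)=+1→XXX/.../OOO
ply 2, X at XXX/O../.OO | (1,1)=-1→XXX/OX./.OO*; (1,2)=-1→XXX/O.X/.OO; (2,0)=-1→XXX/O../XOO
ply 3, O at XXX/OX./.OO | (1,2)=-1→XXX/OXO/.OO; (2,0)=+1→XXX/OX./OOO*
ply 4: XXX/OX./OOO is terminal -1 (X); from XXX/.../.OO depth 8

PV length from [XXX/.../.OO]: 3 plies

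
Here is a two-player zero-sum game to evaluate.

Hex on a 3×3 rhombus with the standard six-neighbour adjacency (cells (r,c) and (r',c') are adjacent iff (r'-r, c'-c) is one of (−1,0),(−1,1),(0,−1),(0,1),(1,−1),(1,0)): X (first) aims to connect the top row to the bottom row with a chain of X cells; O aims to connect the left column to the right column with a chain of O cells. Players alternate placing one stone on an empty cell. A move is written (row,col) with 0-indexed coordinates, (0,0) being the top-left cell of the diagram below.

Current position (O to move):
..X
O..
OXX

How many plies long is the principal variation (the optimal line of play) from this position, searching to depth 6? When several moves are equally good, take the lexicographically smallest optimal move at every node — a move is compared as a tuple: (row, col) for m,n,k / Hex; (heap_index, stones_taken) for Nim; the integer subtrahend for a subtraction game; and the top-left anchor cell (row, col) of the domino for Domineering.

PV length from [..X/O../OXX]: 4 plies

[..X/O../OXX] O move#1: (0,0):-1/O.X/O../OXX*, (0,1):-1/.OX/O../OXX, (1,1):-1/..X/OO./OXX, (1,2):-1/..X/O.O/OXX
[O.X/O../OXX] X move#2: (0,1):+1/OXX/O../OXX*, (1,1):+1/O.X/OX./OXX, (1,2):+1/O.X/O.X/OXX
[OXX/O../OXX] O move#3: (1,1):-1/OXX/OO./OXX*, (1,2):-1/OXX/O.O/OXX
[OXX/OO./OXX] X move#4: (1,2):+1/OXX/OOX/OXX*
[OXX/OOX/OXX] end (terminal -1, O#5); searched ..X/O../OXX to 6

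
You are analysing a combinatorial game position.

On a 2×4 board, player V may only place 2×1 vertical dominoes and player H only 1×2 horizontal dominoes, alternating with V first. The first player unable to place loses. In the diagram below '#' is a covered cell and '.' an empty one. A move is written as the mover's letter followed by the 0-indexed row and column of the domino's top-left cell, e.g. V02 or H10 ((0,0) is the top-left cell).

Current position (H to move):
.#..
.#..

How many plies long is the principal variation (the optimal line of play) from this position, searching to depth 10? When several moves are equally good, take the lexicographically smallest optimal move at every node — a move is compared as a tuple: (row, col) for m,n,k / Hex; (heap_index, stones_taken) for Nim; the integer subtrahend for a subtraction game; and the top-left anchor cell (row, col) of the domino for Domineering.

PV length from [.#../.#..]: 3 plies

[.#../.#..] H move#1: H02:+1/.###/.#..*, H12:+1/.#../.###
[.###/.#..] V move#2: V00:-1/####/##..*
[####/##..] H move#3: H12:+1/####/####*
[####/####] end (terminal -1, V#4); searched .#../.#.. to 10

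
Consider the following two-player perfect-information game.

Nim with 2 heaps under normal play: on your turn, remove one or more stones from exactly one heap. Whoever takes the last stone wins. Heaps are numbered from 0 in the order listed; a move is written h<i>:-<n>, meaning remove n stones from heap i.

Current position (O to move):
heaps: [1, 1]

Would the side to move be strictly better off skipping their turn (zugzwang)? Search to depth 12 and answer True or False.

[(1,1)] O move#1: h0:-1:-1/(0,1)*, h1:-1:-1/(1,0)
[(0,1)] X move#2: h1:-1:+1/(0,0)*
[(0,0)] end (terminal -1, O#3); searched (1,1) to 12
if O skipped the turn, X would face:
~ [(1,1)] X move#1: h0:-1:-1/(0,1)*, h1:-1:-1/(1,0)
~ [(0,1)] O move#2: h1:-1:+1/(0,0)*
~ [(0,0)] end (terminal -1, X#3); searched (1,1) to 12
compare (O): move=-1 vs pass=+1

zugzwang((1,1), O) = True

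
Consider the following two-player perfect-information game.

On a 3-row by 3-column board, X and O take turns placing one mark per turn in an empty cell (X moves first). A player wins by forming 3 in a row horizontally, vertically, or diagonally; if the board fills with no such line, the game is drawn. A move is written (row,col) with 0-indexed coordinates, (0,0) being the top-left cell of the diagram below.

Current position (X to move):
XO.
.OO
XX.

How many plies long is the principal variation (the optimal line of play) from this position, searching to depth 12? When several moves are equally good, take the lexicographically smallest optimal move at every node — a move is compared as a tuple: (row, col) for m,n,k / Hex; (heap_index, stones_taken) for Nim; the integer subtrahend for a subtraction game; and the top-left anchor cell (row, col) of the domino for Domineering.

PV length from [XO./.OO/XX.]: 1 ply

ply 1, X at XO./.OO/XX. | (0,2)=-1→XOX/.OO/XX.; (1,0)=+1→XO./XOO/XX.*; (2,2)=+1→XO./.OO/XXX
ply 2: XO./XOO/XX. is terminal -1 (O); from XO./.OO/XX. depth 12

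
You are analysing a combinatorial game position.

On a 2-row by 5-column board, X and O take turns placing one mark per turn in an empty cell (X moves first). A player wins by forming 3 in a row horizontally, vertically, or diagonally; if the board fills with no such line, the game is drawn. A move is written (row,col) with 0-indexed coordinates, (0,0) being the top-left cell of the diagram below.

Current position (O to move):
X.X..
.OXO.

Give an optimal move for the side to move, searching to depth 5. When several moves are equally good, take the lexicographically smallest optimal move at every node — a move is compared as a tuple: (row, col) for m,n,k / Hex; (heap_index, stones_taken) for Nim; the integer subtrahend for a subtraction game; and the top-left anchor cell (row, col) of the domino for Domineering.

ply 1, O at X.X../.OXO. | (0,1)=+0→XOX../.OXO.*; (0,3)=-1→X.XO./.OXO.; (0,4)=-1→X.X.O/.OXO.; (1,0)=-1→X.X../OOXO.; (1,4)=-1→X.X../.OXOO
ply 2, X at XOX../.OXO. | (0,3)=+0→XOXX./.OXO.*; (0,4)=+0→XOX.X/.OXO.; (1,0)=+0→XOX../XOXO.; (1,4)=+0→XOX../.OXOX
ply 3, O at XOXX./.OXO. | (0,4)=+0→XOXXO/.OXO.*; (1,0)=-1→XOXX./OOXO.; (1,4)=-1→XOXX./.OXOO
ply 4, X at XOXXO/.OXO. | (1,0)=+0→XOXXO/XOXO.*; (1,4)=+0→XOXXO/.OXOX
ply 5, O at XOXXO/XOXO. | (1,4)=+0→XOXXO/XOXOO*
ply 6: XOXXO/XOXOO is terminal +0 (X); from X.X../.OXO. depth 5

O's best at [X.X../.OXO.]: (0,1)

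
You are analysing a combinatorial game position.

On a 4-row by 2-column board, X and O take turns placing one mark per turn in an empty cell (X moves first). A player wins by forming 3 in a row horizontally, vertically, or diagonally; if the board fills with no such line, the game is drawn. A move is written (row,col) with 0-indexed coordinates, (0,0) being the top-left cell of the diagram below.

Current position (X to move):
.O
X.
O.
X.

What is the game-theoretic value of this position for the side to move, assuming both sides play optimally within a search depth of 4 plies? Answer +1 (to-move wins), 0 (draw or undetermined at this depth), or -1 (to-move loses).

[.O/X./O./X.] X move#1: (0,0):+0/XO/X./O./X.*, (1,1):+0/.O/XX/O./X., (2,1):+0/.O/X./OX/X., (3,1):+0/.O/X./O./XX
[XO/X./O./X.] O move#2: (1,1):+0/XO/XO/O./X.*, (2,1):+0/XO/X./OO/X., (3,1):+0/XO/X./O./XO
[XO/XO/O./X.] X move#3: (2,1):+0/XO/XO/OX/X.*, (3,1):-1/XO/XO/O./XX
[XO/XO/OX/X.] O move#4: (3,1):+0/XO/XO/OX/XO*
[XO/XO/OX/XO] end (terminal +0, X#5); searched .O/X./O./X. to 4

value(.O/X./O./X., X) = 0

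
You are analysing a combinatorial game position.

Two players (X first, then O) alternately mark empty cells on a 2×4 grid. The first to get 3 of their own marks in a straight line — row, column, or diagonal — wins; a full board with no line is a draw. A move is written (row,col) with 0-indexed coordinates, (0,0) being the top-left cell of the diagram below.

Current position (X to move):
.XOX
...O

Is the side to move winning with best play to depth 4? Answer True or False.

X winning at [.XOX/...O]: False

p1 X@[.XOX/...O]: (0,0)[XXOX/...O]+0* (1,0)[.XOX/X..O]+0 (1,1)[.XOX/.X.O]+0 (1,2)[.XOX/..XO]+0
p2 O@[XXOX/...O]: (1,0)[XXOX/O..O]+0* (1,1)[XXOX/.O.O]+0 (1,2)[XXOX/..OO]+0
p3 X@[XXOX/O..O]: (1,1)[XXOX/OX.O]+0* (1,2)[XXOX/O.XO]+0
p4 O@[XXOX/OX.O]: (1,2)[XXOX/OXOO]+0*
p5 X@[XXOX/OXOO] terminal +0; root [.XOX/...O] d4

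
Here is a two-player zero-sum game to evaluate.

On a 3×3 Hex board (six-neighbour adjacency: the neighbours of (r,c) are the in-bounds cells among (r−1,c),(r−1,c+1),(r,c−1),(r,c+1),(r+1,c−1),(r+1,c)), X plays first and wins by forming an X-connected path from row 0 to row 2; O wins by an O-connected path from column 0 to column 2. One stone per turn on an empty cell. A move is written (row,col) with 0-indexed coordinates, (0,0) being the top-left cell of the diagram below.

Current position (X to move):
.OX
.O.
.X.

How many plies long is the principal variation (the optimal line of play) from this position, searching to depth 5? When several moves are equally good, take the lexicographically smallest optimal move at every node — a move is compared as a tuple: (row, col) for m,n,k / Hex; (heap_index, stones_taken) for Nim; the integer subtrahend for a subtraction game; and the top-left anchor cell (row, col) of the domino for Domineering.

p1 X@[.OX/.O./.X.]: (0,0)[XOX/.O./.X.]-1 (1,0)[.OX/XO./.X.]-1 (1,2)[.OX/.OX/.X.]+1* (2,0)[.OX/.O./XX.]-1 (2,2)[.OX/.O./.XX]-1
p2 O@[.OX/.OX/.X.] terminal -1; root [.OX/.O./.X.] d5

PV length from [.OX/.O./.X.]: 1 ply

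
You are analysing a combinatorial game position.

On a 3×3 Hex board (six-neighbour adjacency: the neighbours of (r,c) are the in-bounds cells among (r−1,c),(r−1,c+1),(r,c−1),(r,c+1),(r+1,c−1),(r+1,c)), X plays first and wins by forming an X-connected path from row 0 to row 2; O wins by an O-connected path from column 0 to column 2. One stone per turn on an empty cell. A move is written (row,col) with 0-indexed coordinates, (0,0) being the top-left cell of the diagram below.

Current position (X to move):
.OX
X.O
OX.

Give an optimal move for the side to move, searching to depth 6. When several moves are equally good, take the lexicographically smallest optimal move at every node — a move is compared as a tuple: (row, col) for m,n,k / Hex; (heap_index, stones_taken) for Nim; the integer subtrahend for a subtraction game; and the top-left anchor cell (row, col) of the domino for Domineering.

X's best at [.OX/X.O/OX.]: (1,1)

ply 1, X at .OX/X.O/OX. | (0,0)=-1→XOX/X.O/OX.; (1,1)=+1→.OX/XXO/OX.*; (2,2)=-1→.OX/X.O/OXX
ply 2: .OX/XXO/OX. is terminal -1 (O); from .OX/X.O/OX. depth 6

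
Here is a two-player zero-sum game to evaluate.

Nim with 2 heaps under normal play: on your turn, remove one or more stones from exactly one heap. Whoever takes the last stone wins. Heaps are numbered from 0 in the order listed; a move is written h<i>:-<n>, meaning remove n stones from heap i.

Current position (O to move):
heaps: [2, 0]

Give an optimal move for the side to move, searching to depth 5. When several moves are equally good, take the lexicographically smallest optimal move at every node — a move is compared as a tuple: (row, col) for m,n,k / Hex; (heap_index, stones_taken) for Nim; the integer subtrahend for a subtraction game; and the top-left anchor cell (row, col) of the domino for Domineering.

[(2,0)] O move#1: h0:-1:-1/(1,0), h0:-2:+1/(0,0)*
[(0,0)] end (terminal -1, X#2); searched (2,0) to 5

O's best at [(2,0)]: h0:-2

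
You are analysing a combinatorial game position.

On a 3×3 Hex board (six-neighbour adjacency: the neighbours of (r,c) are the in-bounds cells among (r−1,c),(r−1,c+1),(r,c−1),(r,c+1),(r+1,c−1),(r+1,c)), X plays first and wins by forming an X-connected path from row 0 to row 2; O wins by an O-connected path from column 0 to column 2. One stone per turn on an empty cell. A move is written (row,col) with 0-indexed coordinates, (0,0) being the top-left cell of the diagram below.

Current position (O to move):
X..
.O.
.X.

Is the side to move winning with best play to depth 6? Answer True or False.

ply 1, O at X../.O./.X. | (0,1)=+1→XO./.O./.X.*; (0,2)=+1→X.O/.O./.X.; (1,0)=+1→X../OO./.X.; (1,2)=+1→X../.OO/.X.; (2,0)=+1→X../.O./OX.; (2,2)=+1→X../.O./.XO
ply 2, X at XO./.O./.X. | (0,2)=-1→XOX/.O./.X.*; (1,0)=-1→XO./XO./.X.; (1,2)=-1→XO./.OX/.X.; (2,0)=-1→XO./.O./XX.; (2,2)=-1→XO./.O./.XX
ply 3, O at XOX/.O./.X. | (1,0)=-1→XOX/OO./.X.; (1,2)=+1→XOX/.OO/.X.*; (2,0)=-1→XOX/.O./OX.; (2,2)=-1→XOX/.O./.XO
ply 4, X at XOX/.OO/.X. | (1,0)=-1→XOX/XOO/.X.*; (2,0)=-1→XOX/.OO/XX.; (2,2)=-1→XOX/.OO/.XX
ply 5, O at XOX/XOO/.X. | (2,0)=+1→XOX/XOO/OX.*; (2,2)=-1→XOX/XOO/.XO
ply 6: XOX/XOO/OX. is terminal -1 (X); from X../.O./.X. depth 6

O winning at [X../.O./.X.]: True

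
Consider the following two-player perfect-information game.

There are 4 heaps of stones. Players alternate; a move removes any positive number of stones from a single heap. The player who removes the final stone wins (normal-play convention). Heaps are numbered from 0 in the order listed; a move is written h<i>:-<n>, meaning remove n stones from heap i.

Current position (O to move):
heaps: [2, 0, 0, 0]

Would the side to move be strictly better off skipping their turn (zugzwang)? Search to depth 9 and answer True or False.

zugzwang((2,0,0,0), O) = False

[(2,0,0,0)] O move#1: h0:-1:-1/(1,0,0,0), h0:-2:+1/(0,0,0,0)*
[(0,0,0,0)] end (terminal -1, X#2); searched (2,0,0,0) to 9
pass branch (X moves first from the same position):
  | [(2,0,0,0)] X move#1: h0:-1:-1/(1,0,0,0), h0:-2:+1/(0,0,0,0)*
  | [(0,0,0,0)] end (terminal -1, O#2); searched (2,0,0,0) to 9
O moving scores +1; O passing scores -1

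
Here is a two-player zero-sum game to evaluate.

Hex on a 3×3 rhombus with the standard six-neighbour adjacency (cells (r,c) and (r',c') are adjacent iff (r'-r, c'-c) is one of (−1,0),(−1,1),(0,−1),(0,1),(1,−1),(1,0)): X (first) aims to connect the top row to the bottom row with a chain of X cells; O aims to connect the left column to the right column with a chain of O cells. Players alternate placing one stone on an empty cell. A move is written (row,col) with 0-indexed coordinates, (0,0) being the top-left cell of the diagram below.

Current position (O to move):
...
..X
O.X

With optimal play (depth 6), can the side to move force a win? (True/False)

O winning at [.../..X/O.X]: True

[.../..X/O.X] O move#1: (0,0):-1/O../..X/O.X, (0,1):-1/.O./..X/O.X, (0,2):+1/..O/..X/O.X*, (1,0):-1/.../O.X/O.X, (1,1):-1/.../.OX/O.X, (2,1):-1/.../..X/OOX
[..O/..X/O.X] X move#2: (0,0):-1/X.O/..X/O.X*, (0,1):-1/.XO/..X/O.X, (1,0):-1/..O/X.X/O.X, (1,1):-1/..O/.XX/O.X, (2,1):-1/..O/..X/OXX
[X.O/..X/O.X] O move#3: (0,1):+1/XOO/..X/O.X*, (1,0):+1/X.O/O.X/O.X, (1,1):+1/X.O/.OX/O.X, (2,1):-1/X.O/..X/OOX
[XOO/..X/O.X] X move#4: (1,0):-1/XOO/X.X/O.X*, (1,1):-1/XOO/.XX/O.X, (2,1):-1/XOO/..X/OXX
[XOO/X.X/O.X] O move#5: (1,1):+1/XOO/XOX/O.X*, (2,1):-1/XOO/X.X/OOX
[XOO/XOX/O.X] end (terminal -1, X#6); searched .../..X/O.X to 6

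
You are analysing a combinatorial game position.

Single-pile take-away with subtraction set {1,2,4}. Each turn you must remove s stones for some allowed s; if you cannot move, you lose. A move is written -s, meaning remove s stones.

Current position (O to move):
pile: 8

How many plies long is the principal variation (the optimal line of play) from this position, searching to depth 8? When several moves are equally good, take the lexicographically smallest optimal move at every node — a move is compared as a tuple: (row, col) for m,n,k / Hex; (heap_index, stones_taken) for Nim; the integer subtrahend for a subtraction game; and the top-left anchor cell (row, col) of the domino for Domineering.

PV length from [8]: 5 plies

ply 1, O at 8 | -1=-1→7; -2=+1→6*; -4=-1→4
ply 2, X at 6 | -1=-1→5*; -2=-1→4; -4=-1→2
ply 3, O at 5 | -1=-1→4; -2=+1→3*; -4=-1→1
ply 4, X at 3 | -1=-1→2*; -2=-1→1
ply 5, O at 2 | -1=-1→1; -2=+1→0*
ply 6: 0 is terminal -1 (X); from 8 depth 8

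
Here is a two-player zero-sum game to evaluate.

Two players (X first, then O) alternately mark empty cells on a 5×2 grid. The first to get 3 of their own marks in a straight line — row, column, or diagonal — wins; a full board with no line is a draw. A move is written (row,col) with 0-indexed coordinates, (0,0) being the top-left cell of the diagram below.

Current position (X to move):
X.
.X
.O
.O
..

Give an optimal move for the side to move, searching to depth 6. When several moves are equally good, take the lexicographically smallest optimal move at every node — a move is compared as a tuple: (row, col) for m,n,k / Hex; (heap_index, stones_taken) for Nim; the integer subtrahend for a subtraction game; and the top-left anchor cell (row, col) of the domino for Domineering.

[X./.X/.O/.O/..] X move#1: (0,1):-1/XX/.X/.O/.O/.., (1,0):-1/X./XX/.O/.O/.., (2,0):-1/X./.X/XO/.O/.., (3,0):-1/X./.X/.O/XO/.., (4,0):-1/X./.X/.O/.O/X., (4,1):+0/X./.X/.O/.O/.X*
[X./.X/.O/.O/.X] O move#2: (0,1):+0/XO/.X/.O/.O/.X*, (1,0):+0/X./OX/.O/.O/.X, (2,0):+0/X./.X/OO/.O/.X, (3,0):+0/X./.X/.O/OO/.X, (4,0):+0/X./.X/.O/.O/OX
[XO/.X/.O/.O/.X] X move#3: (1,0):+0/XO/XX/.O/.O/.X*, (2,0):+0/XO/.X/XO/.O/.X, (3,0):+0/XO/.X/.O/XO/.X, (4,0):+0/XO/.X/.O/.O/XX
[XO/XX/.O/.O/.X] O move#4: (2,0):+0/XO/XX/OO/.O/.X*, (3,0):-1/XO/XX/.O/OO/.X, (4,0):-1/XO/XX/.O/.O/OX
[XO/XX/OO/.O/.X] X move#5: (3,0):+0/XO/XX/OO/XO/.X*, (4,0):+0/XO/XX/OO/.O/XX
[XO/XX/OO/XO/.X] O move#6: (4,0):+0/XO/XX/OO/XO/OX*
[XO/XX/OO/XO/OX] end (terminal +0, X#7); searched X./.X/.O/.O/.. to 6

X's best at [X./.X/.O/.O/..]: (4,1)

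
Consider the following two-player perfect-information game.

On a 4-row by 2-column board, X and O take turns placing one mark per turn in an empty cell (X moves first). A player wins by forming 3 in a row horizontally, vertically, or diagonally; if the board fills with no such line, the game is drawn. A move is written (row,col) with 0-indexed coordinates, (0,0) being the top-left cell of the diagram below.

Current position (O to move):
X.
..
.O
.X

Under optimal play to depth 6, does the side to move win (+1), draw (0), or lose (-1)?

ply 1, O at X./../.O/.X | (0,1)=+0→XO/../.O/.X*; (1,0)=+0→X./O./.O/.X; (1,1)=+0→X./.O/.O/.X; (2,0)=+0→X./../OO/.X; (3,0)=+0→X./../.O/OX
ply 2, X at XO/../.O/.X | (1,0)=-1→XO/X./.O/.X; (1,1)=+0→XO/.X/.O/.X*; (2,0)=-1→XO/../XO/.X; (3,0)=-1→XO/../.O/XX
ply 3, O at XO/.X/.O/.X | (1,0)=+0→XO/OX/.O/.X*; (2,0)=+0→XO/.X/OO/.X; (3,0)=+0→XO/.X/.O/OX
ply 4, X at XO/OX/.O/.X | (2,0)=+0→XO/OX/XO/.X*; (3,0)=+0→XO/OX/.O/XX
ply 5, O at XO/OX/XO/.X | (3,0)=+0→XO/OX/XO/OX*
ply 6: XO/OX/XO/OX is terminal +0 (X); from X./../.O/.X depth 6

value(X./../.O/.X, O) = 0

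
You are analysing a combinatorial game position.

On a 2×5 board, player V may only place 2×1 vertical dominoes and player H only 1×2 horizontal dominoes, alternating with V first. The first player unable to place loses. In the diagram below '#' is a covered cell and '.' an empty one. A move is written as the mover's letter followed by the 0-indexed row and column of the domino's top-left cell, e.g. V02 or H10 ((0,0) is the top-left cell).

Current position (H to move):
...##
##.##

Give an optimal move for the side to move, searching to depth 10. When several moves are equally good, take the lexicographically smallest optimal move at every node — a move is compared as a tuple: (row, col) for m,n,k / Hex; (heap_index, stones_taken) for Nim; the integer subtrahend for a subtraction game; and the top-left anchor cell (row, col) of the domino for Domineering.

H's best at [...##/##.##]: H01

ply 1, H at ...##/##.## | H00=-1→##.##/##.##; H01=+1→.####/##.##*
ply 2: .####/##.## is terminal -1 (V); from ...##/##.## depth 10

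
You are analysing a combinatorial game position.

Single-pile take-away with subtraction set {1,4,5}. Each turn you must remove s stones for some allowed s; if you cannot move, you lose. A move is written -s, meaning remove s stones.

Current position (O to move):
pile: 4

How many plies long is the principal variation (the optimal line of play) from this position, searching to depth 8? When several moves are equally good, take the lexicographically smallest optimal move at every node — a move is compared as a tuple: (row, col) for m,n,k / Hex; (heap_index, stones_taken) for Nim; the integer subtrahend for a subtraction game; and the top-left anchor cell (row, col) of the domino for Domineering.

[4] O move#1: -1:-1/3, -4:+1/0*
[0] end (terminal -1, X#2); searched 4 to 8

PV length from [4]: 1 ply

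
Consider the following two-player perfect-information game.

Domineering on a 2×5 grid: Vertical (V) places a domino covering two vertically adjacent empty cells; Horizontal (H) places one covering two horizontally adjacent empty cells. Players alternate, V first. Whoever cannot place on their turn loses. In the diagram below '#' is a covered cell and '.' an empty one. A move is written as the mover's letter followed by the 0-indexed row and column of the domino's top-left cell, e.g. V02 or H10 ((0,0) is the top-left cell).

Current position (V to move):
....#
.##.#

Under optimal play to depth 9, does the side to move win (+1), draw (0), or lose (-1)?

value(....#/.##.#, V) = -1

p1 V@[....#/.##.#]: V00[#...#/###.#]-1* V03[...##/.####]-1
p2 H@[#...#/###.#]: H01[###.#/###.#]-1 H02[#.###/###.#]+1*
p3 V@[#.###/###.#] terminal -1; root [....#/.##.#] d9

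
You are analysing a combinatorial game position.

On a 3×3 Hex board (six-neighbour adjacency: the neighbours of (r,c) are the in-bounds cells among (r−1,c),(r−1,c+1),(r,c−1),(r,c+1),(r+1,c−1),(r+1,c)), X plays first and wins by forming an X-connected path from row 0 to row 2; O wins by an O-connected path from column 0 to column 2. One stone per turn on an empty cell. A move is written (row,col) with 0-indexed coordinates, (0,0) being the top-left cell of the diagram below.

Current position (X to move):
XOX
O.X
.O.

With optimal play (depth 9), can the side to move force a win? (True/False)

[XOX/O.X/.O.] X move#1: (1,1):+1/XOX/OXX/.O.*, (2,0):+1/XOX/O.X/XO., (2,2):+1/XOX/O.X/.OX
[XOX/OXX/.O.] O move#2: (2,0):-1/XOX/OXX/OO.*, (2,2):-1/XOX/OXX/.OO
[XOX/OXX/OO.] X move#3: (2,2):+1/XOX/OXX/OOX*
[XOX/OXX/OOX] end (terminal -1, O#4); searched XOX/O.X/.O. to 9

X winning at [XOX/O.X/.O.]: True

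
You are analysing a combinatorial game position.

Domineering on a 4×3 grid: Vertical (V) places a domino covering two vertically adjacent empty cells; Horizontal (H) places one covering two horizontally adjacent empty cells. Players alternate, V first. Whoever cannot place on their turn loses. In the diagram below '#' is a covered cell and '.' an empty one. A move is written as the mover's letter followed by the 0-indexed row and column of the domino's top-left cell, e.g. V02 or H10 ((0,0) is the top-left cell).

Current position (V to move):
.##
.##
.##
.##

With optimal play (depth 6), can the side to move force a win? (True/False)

V winning at [.##/.##/.##/.##]: True

[.##/.##/.##/.##] V move#1: V00:+1/###/###/.##/.##*, V10:+1/.##/###/###/.##, V20:+1/.##/.##/###/###
[###/###/.##/.##] end (terminal -1, H#2); searched .##/.##/.##/.## to 6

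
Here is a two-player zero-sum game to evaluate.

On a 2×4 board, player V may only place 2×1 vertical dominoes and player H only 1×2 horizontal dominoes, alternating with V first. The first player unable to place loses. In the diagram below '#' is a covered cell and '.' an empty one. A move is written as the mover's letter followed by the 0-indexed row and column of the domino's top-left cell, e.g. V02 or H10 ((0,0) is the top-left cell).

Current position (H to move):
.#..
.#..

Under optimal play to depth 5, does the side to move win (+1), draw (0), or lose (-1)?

value(.#../.#.., H) = +1

p1 H@[.#../.#..]: H02[.###/.#..]+1* H12[.#../.###]+1
p2 V@[.###/.#..]: V00[####/##..]-1*
p3 H@[####/##..]: H12[####/####]+1*
p4 V@[####/####] terminal -1; root [.#../.#..] d5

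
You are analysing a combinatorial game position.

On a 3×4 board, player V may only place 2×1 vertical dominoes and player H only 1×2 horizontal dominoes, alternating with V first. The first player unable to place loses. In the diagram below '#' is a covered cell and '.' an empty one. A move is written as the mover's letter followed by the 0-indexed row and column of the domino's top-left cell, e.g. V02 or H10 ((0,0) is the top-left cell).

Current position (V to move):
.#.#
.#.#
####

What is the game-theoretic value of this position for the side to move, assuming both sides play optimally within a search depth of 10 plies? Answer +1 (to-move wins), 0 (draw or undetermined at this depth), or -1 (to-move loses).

[.#.#/.#.#/####] V move#1: V00:+1/##.#/##.#/####*, V02:+1/.###/.###/####
[##.#/##.#/####] end (terminal -1, H#2); searched .#.#/.#.#/#### to 10

value(.#.#/.#.#/####, V) = +1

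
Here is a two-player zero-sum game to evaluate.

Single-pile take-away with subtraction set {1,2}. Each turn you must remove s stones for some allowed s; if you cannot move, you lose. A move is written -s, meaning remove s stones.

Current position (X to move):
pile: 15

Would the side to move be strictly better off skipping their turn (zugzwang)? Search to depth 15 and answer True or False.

p1 X@[15]: -1[14]-1* -2[13]-1
p2 O@[14]: -1[13]-1 -2[12]+1*
p3 X@[12]: -1[11]-1* -2[10]-1
p4 O@[11]: -1[10]-1 -2[9]+1*
p5 X@[9]: -1[8]-1* -2[7]-1
p6 O@[8]: -1[7]-1 -2[6]+1*
p7 X@[6]: -1[5]-1* -2[4]-1
p8 O@[5]: -1[4]-1 -2[3]+1*
p9 X@[3]: -1[2]-1* -2[1]-1
p10 O@[2]: -1[1]-1 -2[0]+1*
p11 X@[0] terminal -1; root [15] d15
pass branch (O moves first from the same position):
  | p1 O@[15]: -1[14]-1* -2[13]-1
  | p2 X@[14]: -1[13]-1 -2[12]+1*
  | p3 O@[12]: -1[11]-1* -2[10]-1
  | p4 X@[11]: -1[10]-1 -2[9]+1*
  | p5 O@[9]: -1[8]-1* -2[7]-1
  | p6 X@[8]: -1[7]-1 -2[6]+1*
  | p7 O@[6]: -1[5]-1* -2[4]-1
  | p8 X@[5]: -1[4]-1 -2[3]+1*
  | p9 O@[3]: -1[2]-1* -2[1]-1
  | p10 X@[2]: -1[1]-1 -2[0]+1*
  | p11 O@[0] terminal -1; root [15] d15
X moving scores -1; X passing scores +1

zugzwang(15, X) = True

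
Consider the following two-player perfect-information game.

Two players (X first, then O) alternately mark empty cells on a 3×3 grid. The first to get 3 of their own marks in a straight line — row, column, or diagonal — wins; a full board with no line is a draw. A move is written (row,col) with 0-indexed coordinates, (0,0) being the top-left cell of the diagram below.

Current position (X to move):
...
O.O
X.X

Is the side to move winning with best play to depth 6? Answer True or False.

X winning at [.../O.O/X.X]: True

ply 1, X at .../O.O/X.X | (0,0)=-1→X../O.O/X.X; (0,1)=-1→.X./O.O/X.X; (0,2)=-1→..X/O.O/X.X; (1,1)=+1→.../OXO/X.X*; (2,1)=+1→.../O.O/XXX
ply 2, O at .../OXO/X.X | (0,0)=-1→O../OXO/X.X*; (0,1)=-1→.O./OXO/X.X; (0,2)=-1→..O/OXO/X.X; (2,1)=-1→.../OXO/XOX
ply 3, X at O../OXO/X.X | (0,1)=+1→OX./OXO/X.X*; (0,2)=+1→O.X/OXO/X.X; (2,1)=+1→O../OXO/XXX
ply 4, O at OX./OXO/X.X | (0,2)=-1→OXO/OXO/X.X*; (2,1)=-1→OX./OXO/XOX
ply 5, X at OXO/OXO/X.X | (2,1)=+1→OXO/OXO/XXX*
ply 6: OXO/OXO/XXX is terminal -1 (O); from .../O.O/X.X depth 6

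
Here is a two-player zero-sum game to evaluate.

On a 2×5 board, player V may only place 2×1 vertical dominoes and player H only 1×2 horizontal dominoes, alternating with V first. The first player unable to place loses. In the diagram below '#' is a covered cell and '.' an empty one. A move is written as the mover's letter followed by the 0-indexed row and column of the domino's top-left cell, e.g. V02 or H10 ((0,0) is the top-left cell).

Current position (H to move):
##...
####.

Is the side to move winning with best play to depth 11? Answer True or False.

H winning at [##.../####.]: True

p1 H@[##.../####.]: H02[####./####.]-1 H03[##.##/####.]+1*
p2 V@[##.##/####.] terminal -1; root [##.../####.] d11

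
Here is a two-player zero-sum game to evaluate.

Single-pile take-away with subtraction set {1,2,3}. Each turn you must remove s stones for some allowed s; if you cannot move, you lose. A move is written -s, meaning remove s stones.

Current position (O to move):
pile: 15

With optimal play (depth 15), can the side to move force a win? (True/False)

O winning at [15]: True

[15] O move#1: -1:-1/14, -2:-1/13, -3:+1/12*
[12] X move#2: -1:-1/11*, -2:-1/10, -3:-1/9
[11] O move#3: -1:-1/10, -2:-1/9, -3:+1/8*
[8] X move#4: -1:-1/7*, -2:-1/6, -3:-1/5
[7] O move#5: -1:-1/6, -2:-1/5, -3:+1/4*
[4] X move#6: -1:-1/3*, -2:-1/2, -3:-1/1
[3] O move#7: -1:-1/2, -2:-1/1, -3:+1/0*
[0] end (terminal -1, X#8); searched 15 to 15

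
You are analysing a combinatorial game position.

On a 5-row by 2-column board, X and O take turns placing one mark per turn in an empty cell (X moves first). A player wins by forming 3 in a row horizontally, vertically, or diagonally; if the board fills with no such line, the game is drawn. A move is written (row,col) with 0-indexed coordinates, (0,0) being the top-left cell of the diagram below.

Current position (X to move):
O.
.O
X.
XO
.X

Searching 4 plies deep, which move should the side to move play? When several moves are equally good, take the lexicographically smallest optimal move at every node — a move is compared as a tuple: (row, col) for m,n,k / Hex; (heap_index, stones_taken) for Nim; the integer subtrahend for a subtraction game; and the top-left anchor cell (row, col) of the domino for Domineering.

p1 X@[O./.O/X./XO/.X]: (0,1)[OX/.O/X./XO/.X]-1 (1,0)[O./XO/X./XO/.X]+1* (2,1)[O./.O/XX/XO/.X]+1 (4,0)[O./.O/X./XO/XX]+1
p2 O@[O./XO/X./XO/.X] terminal -1; root [O./.O/X./XO/.X] d4

X's best at [O./.O/X./XO/.X]: (1,0)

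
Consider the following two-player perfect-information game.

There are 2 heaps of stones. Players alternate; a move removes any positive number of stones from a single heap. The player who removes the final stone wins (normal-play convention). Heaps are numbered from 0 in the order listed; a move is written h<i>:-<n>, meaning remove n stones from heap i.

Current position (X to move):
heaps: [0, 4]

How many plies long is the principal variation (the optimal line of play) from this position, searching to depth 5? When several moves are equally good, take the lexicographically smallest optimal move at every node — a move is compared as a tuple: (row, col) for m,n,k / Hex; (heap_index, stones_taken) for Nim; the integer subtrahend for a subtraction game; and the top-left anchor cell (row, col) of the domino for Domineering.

ply 1, X at (0,4) | h1:-1=-1→(0,3); h1:-2=-1→(0,2); h1:-3=-1→(0,1); h1:-4=+1→(0,0)*
ply 2: (0,0) is terminal -1 (O); from (0,4) depth 5

PV length from [(0,4)]: 1 ply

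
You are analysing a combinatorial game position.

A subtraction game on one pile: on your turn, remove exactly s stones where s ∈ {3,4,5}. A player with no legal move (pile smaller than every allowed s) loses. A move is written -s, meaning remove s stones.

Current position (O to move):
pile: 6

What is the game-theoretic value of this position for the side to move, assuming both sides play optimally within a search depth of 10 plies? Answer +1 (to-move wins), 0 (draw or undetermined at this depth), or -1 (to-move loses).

ply 1, O at 6 | -3=-1→3; -4=+1→2*; -5=+1→1
ply 2: 2 is terminal -1 (X); from 6 depth 10

value(6, O) = +1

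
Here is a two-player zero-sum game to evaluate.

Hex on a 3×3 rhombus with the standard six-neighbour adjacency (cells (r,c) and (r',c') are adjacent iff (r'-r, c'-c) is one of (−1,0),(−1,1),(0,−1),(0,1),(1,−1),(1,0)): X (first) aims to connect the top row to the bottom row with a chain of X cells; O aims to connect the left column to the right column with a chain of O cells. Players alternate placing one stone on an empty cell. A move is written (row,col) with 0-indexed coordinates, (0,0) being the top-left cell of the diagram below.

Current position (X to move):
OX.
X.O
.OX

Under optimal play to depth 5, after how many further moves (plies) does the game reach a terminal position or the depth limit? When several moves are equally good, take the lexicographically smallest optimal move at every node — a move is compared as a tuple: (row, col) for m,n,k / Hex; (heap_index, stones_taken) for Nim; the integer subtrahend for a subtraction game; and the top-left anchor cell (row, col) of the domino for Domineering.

PV length from [OX./X.O/.OX]: 1 ply

p1 X@[OX./X.O/.OX]: (0,2)[OXX/X.O/.OX]-1 (1,1)[OX./XXO/.OX]-1 (2,0)[OX./X.O/XOX]+1*
p2 O@[OX./X.O/XOX] terminal -1; root [OX./X.O/.OX] d5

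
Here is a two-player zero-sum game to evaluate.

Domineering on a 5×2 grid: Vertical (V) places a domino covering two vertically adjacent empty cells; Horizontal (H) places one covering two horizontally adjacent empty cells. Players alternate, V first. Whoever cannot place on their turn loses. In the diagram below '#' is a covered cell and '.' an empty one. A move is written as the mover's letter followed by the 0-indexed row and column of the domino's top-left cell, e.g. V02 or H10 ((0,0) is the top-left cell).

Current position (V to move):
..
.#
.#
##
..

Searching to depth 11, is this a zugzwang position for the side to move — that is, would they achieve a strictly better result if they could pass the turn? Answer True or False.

ply 1, V at ../.#/.#/##/.. | V00=-1→#./##/.#/##/..*; V10=-1→../##/##/##/..
ply 2, H at #./##/.#/##/.. | H40=+1→#./##/.#/##/##*
ply 3: #./##/.#/##/## is terminal -1 (V); from ../.#/.#/##/.. depth 11
if V skipped the turn, H would face:
~ ply 1, H at ../.#/.#/##/.. | H00=+1→##/.#/.#/##/..*; H40=-1→../.#/.#/##/##
~ ply 2, V at ##/.#/.#/##/.. | V10=-1→##/##/##/##/..*
~ ply 3, H at ##/##/##/##/.. | H40=+1→##/##/##/##/##*
~ ply 4: ##/##/##/##/## is terminal -1 (V); from ../.#/.#/##/.. depth 11
compare (V): move=-1 vs pass=-1

zugzwang(../.#/.#/##/.., V) = False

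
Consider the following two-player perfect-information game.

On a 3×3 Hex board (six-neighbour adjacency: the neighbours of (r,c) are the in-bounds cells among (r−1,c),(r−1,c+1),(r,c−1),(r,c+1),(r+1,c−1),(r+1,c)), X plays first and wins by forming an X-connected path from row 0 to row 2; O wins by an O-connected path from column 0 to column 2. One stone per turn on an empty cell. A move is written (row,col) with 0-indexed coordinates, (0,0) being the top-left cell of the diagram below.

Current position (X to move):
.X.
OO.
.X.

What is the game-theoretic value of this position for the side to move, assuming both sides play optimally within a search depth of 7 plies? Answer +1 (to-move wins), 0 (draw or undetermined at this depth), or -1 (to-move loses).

value(.X./OO./.X., X) = -1

ply 1, X at .X./OO./.X. | (0,0)=-1→XX./OO./.X.*; (0,2)=-1→.XX/OO./.X.; (1,2)=-1→.X./OOX/.X.; (2,0)=-1→.X./OO./XX.; (2,2)=-1→.X./OO./.XX
ply 2, O at XX./OO./.X. | (0,2)=+1→XXO/OO./.X.*; (1,2)=+1→XX./OOO/.X.; (2,0)=+1→XX./OO./OX.; (2,2)=+1→XX./OO./.XO
ply 3: XXO/OO./.X. is terminal -1 (X); from .X./OO./.X. depth 7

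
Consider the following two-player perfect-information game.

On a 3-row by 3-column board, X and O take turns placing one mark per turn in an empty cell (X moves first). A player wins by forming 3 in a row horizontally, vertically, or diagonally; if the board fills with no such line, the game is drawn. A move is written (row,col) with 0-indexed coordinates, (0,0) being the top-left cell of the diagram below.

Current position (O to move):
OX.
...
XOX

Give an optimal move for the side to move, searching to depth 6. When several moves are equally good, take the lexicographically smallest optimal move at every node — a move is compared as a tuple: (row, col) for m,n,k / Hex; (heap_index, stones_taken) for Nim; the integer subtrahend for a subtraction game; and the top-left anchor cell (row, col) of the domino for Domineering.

[OX./.../XOX] O move#1: (0,2):+0/OXO/.../XOX*, (1,0):-1/OX./O../XOX, (1,1):+0/OX./.O./XOX, (1,2):+0/OX./..O/XOX
[OXO/.../XOX] X move#2: (1,0):+0/OXO/X../XOX*, (1,1):+0/OXO/.X./XOX, (1,2):+0/OXO/..X/XOX
[OXO/X../XOX] O move#3: (1,1):+0/OXO/XO./XOX*, (1,2):+0/OXO/X.O/XOX
[OXO/XO./XOX] X move#4: (1,2):+0/OXO/XOX/XOX*
[OXO/XOX/XOX] end (terminal +0, O#5); searched OX./.../XOX to 6

O's best at [OX./.../XOX]: (0,2)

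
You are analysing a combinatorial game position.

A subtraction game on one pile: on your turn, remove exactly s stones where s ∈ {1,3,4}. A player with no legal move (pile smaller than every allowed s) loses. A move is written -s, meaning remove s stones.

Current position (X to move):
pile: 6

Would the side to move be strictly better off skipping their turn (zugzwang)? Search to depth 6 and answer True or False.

zugzwang(6, X) = False

ply 1, X at 6 | -1=-1→5; -3=-1→3; -4=+1→2*
ply 2, O at 2 | -1=-1→1*
ply 3, X at 1 | -1=+1→0*
ply 4: 0 is terminal -1 (O); from 6 depth 6
suppose X passes — search the same position with O to move:
pass> ply 1, O at 6 | -1=-1→5; -3=-1→3; -4=+1→2*
pass> ply 2, X at 2 | -1=-1→1*
pass> ply 3, O at 1 | -1=+1→0*
pass> ply 4: 0 is terminal -1 (X); from 6 depth 6
for X: play +1, pass -1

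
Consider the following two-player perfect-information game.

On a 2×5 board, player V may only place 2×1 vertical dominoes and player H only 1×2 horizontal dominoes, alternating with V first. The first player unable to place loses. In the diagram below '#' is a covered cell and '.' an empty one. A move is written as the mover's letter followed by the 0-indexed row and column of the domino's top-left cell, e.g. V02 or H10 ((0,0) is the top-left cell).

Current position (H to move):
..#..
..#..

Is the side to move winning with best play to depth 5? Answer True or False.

p1 H@[..#../..#..]: H00[###../..#..]-1* H03[..###/..#..]-1 H10[..#../###..]-1 H13[..#../..###]-1
p2 V@[###../..#..]: V03[####./..##.]+1* V04[###.#/..#.#]+1
p3 H@[####./..##.]: H10[####./####.]-1*
p4 V@[####./####.]: V04[#####/#####]+1*
p5 H@[#####/#####] terminal -1; root [..#../..#..] d5

H winning at [..#../..#..]: False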